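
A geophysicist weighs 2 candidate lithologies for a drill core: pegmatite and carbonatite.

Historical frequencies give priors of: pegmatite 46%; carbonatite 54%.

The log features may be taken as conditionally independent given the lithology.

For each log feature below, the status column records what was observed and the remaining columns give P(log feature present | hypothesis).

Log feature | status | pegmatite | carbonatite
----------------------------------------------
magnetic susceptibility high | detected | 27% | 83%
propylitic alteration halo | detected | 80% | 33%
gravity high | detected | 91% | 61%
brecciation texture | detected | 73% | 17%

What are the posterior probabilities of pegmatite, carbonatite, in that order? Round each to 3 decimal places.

By Bayes' rule with conditional independence, the unnormalized weight for each hypothesis is prior × ∏ likelihoods:
  pegmatite: 0.46 × 0.27 × 0.80 × 0.91 × 0.73 = 0.066005
  carbonatite: 0.54 × 0.83 × 0.33 × 0.61 × 0.17 = 0.015338
Normalizing constant Z = 0.066005 + 0.015338 = 0.081343.
P(pegmatite | evidence) = 0.066005 / 0.081343 ≈ 0.811
P(carbonatite | evidence) = 0.015338 / 0.081343 ≈ 0.189

0.811, 0.189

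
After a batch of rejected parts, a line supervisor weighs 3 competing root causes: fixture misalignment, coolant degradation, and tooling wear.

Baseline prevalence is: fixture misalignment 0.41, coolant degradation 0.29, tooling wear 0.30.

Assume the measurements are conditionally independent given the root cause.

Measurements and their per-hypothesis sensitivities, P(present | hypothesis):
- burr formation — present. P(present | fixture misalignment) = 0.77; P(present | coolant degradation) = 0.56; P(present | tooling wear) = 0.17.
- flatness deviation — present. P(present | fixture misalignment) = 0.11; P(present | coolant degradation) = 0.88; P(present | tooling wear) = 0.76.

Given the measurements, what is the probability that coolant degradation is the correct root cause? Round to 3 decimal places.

0.660

By Bayes' rule with conditional independence, the unnormalized weight for each hypothesis is prior × ∏ likelihoods:
  fixture misalignment: 0.41 × 0.77 × 0.11 = 0.034727
  coolant degradation: 0.29 × 0.56 × 0.88 = 0.14291
  tooling wear: 0.30 × 0.17 × 0.76 = 0.03876
Marginal likelihood of the evidence = 0.2164.
P(coolant degradation | evidence) = 0.14291 / 0.2164 ≈ 0.660.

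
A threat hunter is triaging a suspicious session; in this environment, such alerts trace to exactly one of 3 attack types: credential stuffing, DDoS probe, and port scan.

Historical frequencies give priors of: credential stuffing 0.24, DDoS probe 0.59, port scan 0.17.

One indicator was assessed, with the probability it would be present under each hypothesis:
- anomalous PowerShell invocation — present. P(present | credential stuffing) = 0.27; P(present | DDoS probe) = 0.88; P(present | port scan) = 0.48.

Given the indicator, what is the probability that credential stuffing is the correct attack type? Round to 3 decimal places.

0.097

For each hypothesis, the unnormalized posterior weight is prior × likelihood:
  credential stuffing: 0.24 × 0.27 = 0.0648
  DDoS probe: 0.59 × 0.88 = 0.5192
  port scan: 0.17 × 0.48 = 0.0816
Normalizing constant Z = 0.0648 + 0.5192 + 0.0816 = 0.6656.
P(credential stuffing | evidence) = 0.0648 / 0.6656 ≈ 0.097.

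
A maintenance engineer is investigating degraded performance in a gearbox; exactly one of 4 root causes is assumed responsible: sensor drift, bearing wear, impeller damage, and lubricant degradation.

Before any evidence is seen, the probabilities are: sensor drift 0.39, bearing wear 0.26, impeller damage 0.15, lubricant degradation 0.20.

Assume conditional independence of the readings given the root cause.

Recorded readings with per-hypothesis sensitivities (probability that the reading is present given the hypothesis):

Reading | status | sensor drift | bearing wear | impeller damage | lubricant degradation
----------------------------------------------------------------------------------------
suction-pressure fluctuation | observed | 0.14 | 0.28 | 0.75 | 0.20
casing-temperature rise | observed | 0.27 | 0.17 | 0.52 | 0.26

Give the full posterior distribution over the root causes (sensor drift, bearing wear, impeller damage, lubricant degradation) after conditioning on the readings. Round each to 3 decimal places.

0.154, 0.129, 0.609, 0.108

For each hypothesis, the unnormalized posterior weight is prior × product of the reading likelihoods:
  sensor drift: 0.39 × 0.14 × 0.27 = 0.014742
  bearing wear: 0.26 × 0.28 × 0.17 = 0.012376
  impeller damage: 0.15 × 0.75 × 0.52 = 0.0585
  lubricant degradation: 0.20 × 0.20 × 0.26 = 0.0104
Normalizing constant Z = 0.014742 + 0.012376 + 0.0585 + 0.0104 = 0.096018.
P(sensor drift | evidence) = 0.014742 / 0.096018 ≈ 0.154
P(bearing wear | evidence) = 0.012376 / 0.096018 ≈ 0.129
P(impeller damage | evidence) = 0.0585 / 0.096018 ≈ 0.609
P(lubricant degradation | evidence) = 0.0104 / 0.096018 ≈ 0.108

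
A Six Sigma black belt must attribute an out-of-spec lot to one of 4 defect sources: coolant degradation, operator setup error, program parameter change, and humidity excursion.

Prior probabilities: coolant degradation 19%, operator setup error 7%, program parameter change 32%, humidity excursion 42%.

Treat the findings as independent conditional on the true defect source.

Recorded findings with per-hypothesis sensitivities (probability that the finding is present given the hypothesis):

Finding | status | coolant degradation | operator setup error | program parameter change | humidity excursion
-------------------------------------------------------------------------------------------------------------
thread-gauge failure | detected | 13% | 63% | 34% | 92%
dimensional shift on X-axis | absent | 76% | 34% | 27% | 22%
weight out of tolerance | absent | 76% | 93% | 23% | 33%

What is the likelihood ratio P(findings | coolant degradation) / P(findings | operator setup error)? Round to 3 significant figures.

0.257

The Bayes factor is the ratio of the joint likelihoods of the evidence pattern under the two hypotheses (using 1 − P(present | H) for each absent finding).
  coolant degradation: 0.13 × (1 − 0.76) × (1 − 0.76) = 0.007488
  operator setup error: 0.63 × (1 − 0.34) × (1 − 0.93) = 0.029106
Bayes factor = 0.007488 / 0.029106 ≈ 0.257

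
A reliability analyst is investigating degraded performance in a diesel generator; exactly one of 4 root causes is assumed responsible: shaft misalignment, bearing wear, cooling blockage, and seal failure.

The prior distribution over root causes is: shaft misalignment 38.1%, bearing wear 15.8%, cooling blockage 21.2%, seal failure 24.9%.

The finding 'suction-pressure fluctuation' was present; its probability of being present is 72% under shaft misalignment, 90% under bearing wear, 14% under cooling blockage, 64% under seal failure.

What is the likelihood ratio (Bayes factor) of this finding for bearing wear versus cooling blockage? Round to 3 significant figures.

Likelihood of this finding under each hypothesis:
  bearing wear: 0.9
  cooling blockage: 0.14
Bayes factor = 0.9 / 0.14 ≈ 6.43

6.43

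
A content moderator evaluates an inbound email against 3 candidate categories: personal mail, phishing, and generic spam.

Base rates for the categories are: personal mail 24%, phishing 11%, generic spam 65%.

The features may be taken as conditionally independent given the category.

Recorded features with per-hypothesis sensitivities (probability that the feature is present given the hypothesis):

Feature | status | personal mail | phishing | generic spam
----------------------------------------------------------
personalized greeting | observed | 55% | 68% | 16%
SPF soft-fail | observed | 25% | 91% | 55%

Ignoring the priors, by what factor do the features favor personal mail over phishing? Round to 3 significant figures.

0.222

Joint likelihood of the feature pattern under each hypothesis:
  personal mail: 0.55 × 0.25 = 0.1375
  phishing: 0.68 × 0.91 = 0.6188
Bayes factor = 0.1375 / 0.6188 ≈ 0.222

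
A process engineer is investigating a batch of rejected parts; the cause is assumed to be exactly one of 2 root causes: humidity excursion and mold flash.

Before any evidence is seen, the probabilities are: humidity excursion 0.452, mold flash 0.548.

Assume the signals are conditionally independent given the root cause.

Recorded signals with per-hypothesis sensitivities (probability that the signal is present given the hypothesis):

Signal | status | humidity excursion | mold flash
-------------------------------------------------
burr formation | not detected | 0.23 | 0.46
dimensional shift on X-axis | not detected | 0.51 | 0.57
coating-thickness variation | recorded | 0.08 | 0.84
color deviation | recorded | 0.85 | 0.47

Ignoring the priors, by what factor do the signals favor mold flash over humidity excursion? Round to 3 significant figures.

3.57

Joint likelihood of the signal pattern under each hypothesis (using 1 − P(present | H) for each absent signal):
  mold flash: (1 − 0.46) × (1 − 0.57) × 0.84 × 0.47 = 0.091673
  humidity excursion: (1 − 0.23) × (1 − 0.51) × 0.08 × 0.85 = 0.025656
Bayes factor = 0.091673 / 0.025656 ≈ 3.57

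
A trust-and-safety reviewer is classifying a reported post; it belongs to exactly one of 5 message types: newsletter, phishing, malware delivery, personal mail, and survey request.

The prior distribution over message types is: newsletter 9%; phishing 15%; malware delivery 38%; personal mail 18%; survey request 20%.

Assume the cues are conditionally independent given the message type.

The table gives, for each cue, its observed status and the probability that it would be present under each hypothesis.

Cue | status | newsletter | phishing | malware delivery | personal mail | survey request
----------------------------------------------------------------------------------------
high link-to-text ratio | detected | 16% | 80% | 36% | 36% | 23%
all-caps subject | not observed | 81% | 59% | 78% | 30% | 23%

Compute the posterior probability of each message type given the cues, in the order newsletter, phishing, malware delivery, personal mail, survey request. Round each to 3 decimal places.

By Bayes' rule with conditional independence, the unnormalized weight for each hypothesis is prior × ∏ likelihoods (using 1 − P(present | H) for each absent cue):
  newsletter: 0.09 × 0.16 × (1 − 0.81) = 0.002736
  phishing: 0.15 × 0.80 × (1 − 0.59) = 0.0492
  malware delivery: 0.38 × 0.36 × (1 − 0.78) = 0.030096
  personal mail: 0.18 × 0.36 × (1 − 0.30) = 0.04536
  survey request: 0.20 × 0.23 × (1 − 0.23) = 0.03542
Normalizing constant Z = 0.002736 + 0.0492 + 0.030096 + 0.04536 + 0.03542 = 0.16281.
P(newsletter | evidence) = 0.002736 / 0.16281 ≈ 0.017
P(phishing | evidence) = 0.0492 / 0.16281 ≈ 0.302
P(malware delivery | evidence) = 0.030096 / 0.16281 ≈ 0.185
P(personal mail | evidence) = 0.04536 / 0.16281 ≈ 0.279
P(survey request | evidence) = 0.03542 / 0.16281 ≈ 0.218

0.017, 0.302, 0.185, 0.279, 0.218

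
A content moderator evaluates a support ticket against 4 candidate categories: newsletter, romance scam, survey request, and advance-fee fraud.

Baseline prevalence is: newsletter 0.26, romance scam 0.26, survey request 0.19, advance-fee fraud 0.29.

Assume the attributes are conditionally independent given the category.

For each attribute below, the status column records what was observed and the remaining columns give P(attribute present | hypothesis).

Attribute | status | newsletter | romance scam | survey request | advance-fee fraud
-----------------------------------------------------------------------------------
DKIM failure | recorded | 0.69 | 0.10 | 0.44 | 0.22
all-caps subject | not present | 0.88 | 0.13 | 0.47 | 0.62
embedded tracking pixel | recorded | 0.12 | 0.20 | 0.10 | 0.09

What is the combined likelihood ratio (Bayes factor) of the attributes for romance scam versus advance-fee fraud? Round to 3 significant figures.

2.31

The Bayes factor is the ratio of the joint likelihoods of the attribute pattern under the two hypotheses (using 1 − P(present | H) for each absent attribute).
  romance scam: 0.10 × (1 − 0.13) × 0.20 = 0.0174
  advance-fee fraud: 0.22 × (1 − 0.62) × 0.09 = 0.007524
Bayes factor = 0.0174 / 0.007524 ≈ 2.31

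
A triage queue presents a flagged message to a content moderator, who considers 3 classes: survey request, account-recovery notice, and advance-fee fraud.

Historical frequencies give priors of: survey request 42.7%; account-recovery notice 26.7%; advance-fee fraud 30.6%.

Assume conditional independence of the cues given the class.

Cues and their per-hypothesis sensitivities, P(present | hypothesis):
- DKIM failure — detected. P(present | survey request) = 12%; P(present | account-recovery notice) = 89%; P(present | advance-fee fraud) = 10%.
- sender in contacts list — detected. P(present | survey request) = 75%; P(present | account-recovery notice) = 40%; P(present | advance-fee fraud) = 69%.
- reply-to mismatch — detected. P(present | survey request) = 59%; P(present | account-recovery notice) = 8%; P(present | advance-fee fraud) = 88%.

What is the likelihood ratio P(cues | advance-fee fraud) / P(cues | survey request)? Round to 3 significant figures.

1.14

The Bayes factor is the ratio of the joint likelihoods of the cue pattern under the two hypotheses.
  advance-fee fraud: 0.10 × 0.69 × 0.88 = 0.06072
  survey request: 0.12 × 0.75 × 0.59 = 0.0531
Bayes factor = 0.06072 / 0.0531 ≈ 1.14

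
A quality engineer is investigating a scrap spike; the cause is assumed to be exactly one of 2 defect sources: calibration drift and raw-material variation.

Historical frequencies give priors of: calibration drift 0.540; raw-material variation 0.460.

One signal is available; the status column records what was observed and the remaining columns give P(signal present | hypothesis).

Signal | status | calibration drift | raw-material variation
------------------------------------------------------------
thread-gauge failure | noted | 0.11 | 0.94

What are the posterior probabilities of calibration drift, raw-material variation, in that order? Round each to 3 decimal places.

0.121, 0.879

Multiply each prior by the likelihood of the signal:
  calibration drift: 0.540 × 0.11 = 0.0594
  raw-material variation: 0.460 × 0.94 = 0.4324
Marginal likelihood of the evidence = 0.4918.
P(calibration drift | evidence) = 0.0594 / 0.4918 ≈ 0.121
P(raw-material variation | evidence) = 0.4324 / 0.4918 ≈ 0.879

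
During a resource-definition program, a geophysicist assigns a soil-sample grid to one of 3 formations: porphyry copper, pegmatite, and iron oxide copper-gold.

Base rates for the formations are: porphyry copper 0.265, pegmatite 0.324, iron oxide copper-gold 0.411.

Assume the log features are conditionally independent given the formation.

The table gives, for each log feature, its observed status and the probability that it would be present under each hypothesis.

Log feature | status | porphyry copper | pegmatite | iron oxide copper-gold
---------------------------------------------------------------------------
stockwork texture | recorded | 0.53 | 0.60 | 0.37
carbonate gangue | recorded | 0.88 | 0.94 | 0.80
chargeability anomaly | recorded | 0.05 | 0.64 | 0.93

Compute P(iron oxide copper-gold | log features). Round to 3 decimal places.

For each hypothesis, the unnormalized posterior weight is prior × product of the log feature likelihoods:
  porphyry copper: 0.265 × 0.53 × 0.88 × 0.05 = 0.0061798
  pegmatite: 0.324 × 0.60 × 0.94 × 0.64 = 0.11695
  iron oxide copper-gold: 0.411 × 0.37 × 0.80 × 0.93 = 0.11314
Marginal likelihood of the evidence = 0.23627.
P(iron oxide copper-gold | evidence) = 0.11314 / 0.23627 ≈ 0.479.

0.479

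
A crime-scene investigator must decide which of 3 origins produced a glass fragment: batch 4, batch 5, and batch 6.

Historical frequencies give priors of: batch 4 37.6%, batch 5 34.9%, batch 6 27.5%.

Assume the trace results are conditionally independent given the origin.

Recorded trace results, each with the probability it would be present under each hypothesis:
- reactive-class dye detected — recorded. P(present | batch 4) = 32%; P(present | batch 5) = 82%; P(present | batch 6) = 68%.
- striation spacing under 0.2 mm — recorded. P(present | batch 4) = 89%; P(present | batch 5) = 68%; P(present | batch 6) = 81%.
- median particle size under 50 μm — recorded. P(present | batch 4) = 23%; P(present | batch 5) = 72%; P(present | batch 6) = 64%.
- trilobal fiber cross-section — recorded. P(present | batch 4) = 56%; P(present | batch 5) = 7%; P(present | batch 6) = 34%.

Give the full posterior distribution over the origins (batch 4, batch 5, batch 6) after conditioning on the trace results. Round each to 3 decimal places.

Multiply each prior by the joint likelihood of the trace result pattern:
  batch 4: 0.376 × 0.32 × 0.89 × 0.23 × 0.56 = 0.013793
  batch 5: 0.349 × 0.82 × 0.68 × 0.72 × 0.07 = 0.009808
  batch 6: 0.275 × 0.68 × 0.81 × 0.64 × 0.34 = 0.03296
The unnormalized weights sum to 0.05656.
P(batch 4 | evidence) = 0.013793 / 0.05656 ≈ 0.244
P(batch 5 | evidence) = 0.009808 / 0.05656 ≈ 0.173
P(batch 6 | evidence) = 0.03296 / 0.05656 ≈ 0.583

0.244, 0.173, 0.583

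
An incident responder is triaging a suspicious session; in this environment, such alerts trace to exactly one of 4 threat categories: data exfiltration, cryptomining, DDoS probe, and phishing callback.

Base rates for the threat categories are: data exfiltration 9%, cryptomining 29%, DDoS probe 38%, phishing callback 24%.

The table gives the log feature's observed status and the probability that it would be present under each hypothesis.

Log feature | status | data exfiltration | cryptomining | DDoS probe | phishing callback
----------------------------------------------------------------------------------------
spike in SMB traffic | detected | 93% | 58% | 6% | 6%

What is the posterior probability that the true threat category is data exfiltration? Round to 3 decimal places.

Multiply each prior by the likelihood of the log feature:
  data exfiltration: 0.09 × 0.93 = 0.0837
  cryptomining: 0.29 × 0.58 = 0.1682
  DDoS probe: 0.38 × 0.06 = 0.0228
  phishing callback: 0.24 × 0.06 = 0.0144
The unnormalized weights sum to 0.2891.
P(data exfiltration | evidence) = 0.0837 / 0.2891 ≈ 0.290.

0.290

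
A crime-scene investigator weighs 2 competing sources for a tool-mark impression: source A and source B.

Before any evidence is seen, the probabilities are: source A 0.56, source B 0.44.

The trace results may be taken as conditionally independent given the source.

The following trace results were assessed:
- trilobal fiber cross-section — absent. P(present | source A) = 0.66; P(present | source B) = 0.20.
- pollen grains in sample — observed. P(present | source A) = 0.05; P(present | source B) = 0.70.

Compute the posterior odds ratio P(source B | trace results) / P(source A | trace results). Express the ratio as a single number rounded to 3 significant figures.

25.9

Unnormalized posterior weight (prior times the trace result likelihoods) for each of the two hypotheses (using 1 − P(present | H) for each absent trace result):
  source B: 0.44 × (1 − 0.20) × 0.70 = 0.2464
  source A: 0.56 × (1 − 0.66) × 0.05 = 0.00952
Odds(source B : source A) = 0.2464 / 0.00952 ≈ 25.9.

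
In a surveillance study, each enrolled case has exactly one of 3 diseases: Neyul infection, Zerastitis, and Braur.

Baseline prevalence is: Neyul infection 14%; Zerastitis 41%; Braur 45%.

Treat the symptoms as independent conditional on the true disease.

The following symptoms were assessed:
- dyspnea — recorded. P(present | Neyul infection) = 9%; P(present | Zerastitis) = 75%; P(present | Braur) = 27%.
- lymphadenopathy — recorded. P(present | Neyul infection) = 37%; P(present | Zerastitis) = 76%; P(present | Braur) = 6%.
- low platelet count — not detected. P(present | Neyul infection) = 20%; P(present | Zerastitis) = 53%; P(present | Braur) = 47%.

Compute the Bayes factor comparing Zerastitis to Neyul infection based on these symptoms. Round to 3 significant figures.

10.1

The Bayes factor is the ratio of the joint likelihoods of the symptom pattern under the two hypotheses (using 1 − P(present | H) for each absent symptom).
  Zerastitis: 0.75 × 0.76 × (1 − 0.53) = 0.2679
  Neyul infection: 0.09 × 0.37 × (1 − 0.20) = 0.02664
Bayes factor = 0.2679 / 0.02664 ≈ 10.1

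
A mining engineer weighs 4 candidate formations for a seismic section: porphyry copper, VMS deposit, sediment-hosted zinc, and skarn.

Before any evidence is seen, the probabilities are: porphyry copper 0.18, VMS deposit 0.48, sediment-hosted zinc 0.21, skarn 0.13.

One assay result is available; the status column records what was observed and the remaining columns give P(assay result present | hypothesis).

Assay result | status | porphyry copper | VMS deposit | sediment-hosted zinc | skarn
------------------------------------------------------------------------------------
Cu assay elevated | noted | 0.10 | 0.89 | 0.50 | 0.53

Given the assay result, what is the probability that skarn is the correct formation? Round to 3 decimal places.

0.111

Multiply each prior by the likelihood of the assay result:
  porphyry copper: 0.18 × 0.10 = 0.018
  VMS deposit: 0.48 × 0.89 = 0.4272
  sediment-hosted zinc: 0.21 × 0.50 = 0.105
  skarn: 0.13 × 0.53 = 0.0689
Marginal likelihood of the evidence = 0.6191.
P(skarn | evidence) = 0.0689 / 0.6191 ≈ 0.111.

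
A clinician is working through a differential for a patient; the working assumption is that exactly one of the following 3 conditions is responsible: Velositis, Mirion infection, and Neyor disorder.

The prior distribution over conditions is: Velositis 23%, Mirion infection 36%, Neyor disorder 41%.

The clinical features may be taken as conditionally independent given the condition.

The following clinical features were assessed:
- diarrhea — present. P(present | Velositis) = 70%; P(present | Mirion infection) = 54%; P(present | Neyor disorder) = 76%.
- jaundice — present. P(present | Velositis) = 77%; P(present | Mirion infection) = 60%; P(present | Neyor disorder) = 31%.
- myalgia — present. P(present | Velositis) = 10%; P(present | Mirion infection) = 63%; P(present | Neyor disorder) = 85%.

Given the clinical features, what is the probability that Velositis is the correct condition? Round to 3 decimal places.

By Bayes' rule with conditional independence, the unnormalized weight for each hypothesis is prior × ∏ likelihoods:
  Velositis: 0.23 × 0.70 × 0.77 × 0.10 = 0.012397
  Mirion infection: 0.36 × 0.54 × 0.60 × 0.63 = 0.073483
  Neyor disorder: 0.41 × 0.76 × 0.31 × 0.85 = 0.082107
Normalizing constant Z = 0.012397 + 0.073483 + 0.082107 = 0.16799.
P(Velositis | evidence) = 0.012397 / 0.16799 ≈ 0.074.

0.074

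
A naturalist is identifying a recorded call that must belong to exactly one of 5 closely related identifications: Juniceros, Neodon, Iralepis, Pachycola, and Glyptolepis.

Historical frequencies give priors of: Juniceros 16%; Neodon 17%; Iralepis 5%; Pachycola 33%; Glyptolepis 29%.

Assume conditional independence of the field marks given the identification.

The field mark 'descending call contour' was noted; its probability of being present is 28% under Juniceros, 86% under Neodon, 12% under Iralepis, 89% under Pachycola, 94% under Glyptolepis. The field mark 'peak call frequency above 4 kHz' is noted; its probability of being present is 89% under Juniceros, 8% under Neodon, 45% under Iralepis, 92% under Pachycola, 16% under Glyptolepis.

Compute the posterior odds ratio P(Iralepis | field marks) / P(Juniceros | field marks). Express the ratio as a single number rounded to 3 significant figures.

The normalizing constant cancels in an odds ratio, so compute prior × likelihood for the two hypotheses only:
  Iralepis: 0.05 × 0.12 × 0.45 = 0.0027
  Juniceros: 0.16 × 0.28 × 0.89 = 0.039872
Odds(Iralepis : Juniceros) = 0.0027 / 0.039872 ≈ 0.0677.

0.0677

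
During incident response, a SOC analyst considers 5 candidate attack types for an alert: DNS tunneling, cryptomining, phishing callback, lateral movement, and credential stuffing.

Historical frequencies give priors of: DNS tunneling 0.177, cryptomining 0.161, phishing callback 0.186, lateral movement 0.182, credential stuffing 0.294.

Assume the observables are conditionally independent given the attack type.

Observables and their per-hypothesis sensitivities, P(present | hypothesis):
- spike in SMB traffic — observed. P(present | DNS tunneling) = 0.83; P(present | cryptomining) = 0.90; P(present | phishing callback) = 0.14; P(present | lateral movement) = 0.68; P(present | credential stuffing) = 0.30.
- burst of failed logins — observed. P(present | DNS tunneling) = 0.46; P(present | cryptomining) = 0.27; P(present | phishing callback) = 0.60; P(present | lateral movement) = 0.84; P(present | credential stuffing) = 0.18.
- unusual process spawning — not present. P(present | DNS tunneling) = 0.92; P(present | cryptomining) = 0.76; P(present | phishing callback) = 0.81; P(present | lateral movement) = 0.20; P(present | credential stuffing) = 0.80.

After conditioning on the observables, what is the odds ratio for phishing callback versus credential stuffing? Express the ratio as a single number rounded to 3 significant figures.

Unnormalized posterior weight (prior times the observable likelihoods) for each of the two hypotheses (using 1 − P(present | H) for each absent observable):
  phishing callback: 0.186 × 0.14 × 0.60 × (1 − 0.81) = 0.0029686
  credential stuffing: 0.294 × 0.30 × 0.18 × (1 − 0.80) = 0.0031752
Posterior odds = 0.0029686 / 0.0031752 ≈ 0.935.

0.935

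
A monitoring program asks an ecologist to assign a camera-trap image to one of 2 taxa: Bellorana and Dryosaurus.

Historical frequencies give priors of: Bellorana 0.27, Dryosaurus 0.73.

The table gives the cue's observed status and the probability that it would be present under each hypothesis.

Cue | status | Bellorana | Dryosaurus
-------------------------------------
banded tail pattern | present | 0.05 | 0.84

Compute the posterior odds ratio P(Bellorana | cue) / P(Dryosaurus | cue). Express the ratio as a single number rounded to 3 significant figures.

The normalizing constant cancels in an odds ratio, so compute prior × likelihood for the two hypotheses only:
  Bellorana: 0.27 × 0.05 = 0.0135
  Dryosaurus: 0.73 × 0.84 = 0.6132
Posterior odds = 0.0135 / 0.6132 ≈ 0.0220.

0.0220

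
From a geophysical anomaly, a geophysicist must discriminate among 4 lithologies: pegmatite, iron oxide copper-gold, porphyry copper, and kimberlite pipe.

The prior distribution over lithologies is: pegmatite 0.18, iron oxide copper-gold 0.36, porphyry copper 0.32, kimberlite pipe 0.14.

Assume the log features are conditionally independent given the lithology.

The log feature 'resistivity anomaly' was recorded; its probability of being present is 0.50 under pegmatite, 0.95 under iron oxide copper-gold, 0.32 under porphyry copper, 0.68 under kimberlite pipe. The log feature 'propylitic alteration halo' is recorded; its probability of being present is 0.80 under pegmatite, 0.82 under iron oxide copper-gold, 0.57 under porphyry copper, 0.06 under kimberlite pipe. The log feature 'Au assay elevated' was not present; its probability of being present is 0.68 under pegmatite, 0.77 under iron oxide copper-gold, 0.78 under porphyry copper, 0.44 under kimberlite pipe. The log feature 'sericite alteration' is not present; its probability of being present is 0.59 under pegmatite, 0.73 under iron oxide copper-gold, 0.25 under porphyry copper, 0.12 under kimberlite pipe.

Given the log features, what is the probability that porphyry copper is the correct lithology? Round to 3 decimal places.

By Bayes' rule with conditional independence, the unnormalized weight for each hypothesis is prior × ∏ likelihoods (using 1 − P(present | H) for each absent log feature):
  pegmatite: 0.18 × 0.50 × 0.80 × (1 − 0.68) × (1 − 0.59) = 0.0094464
  iron oxide copper-gold: 0.36 × 0.95 × 0.82 × (1 − 0.77) × (1 − 0.73) = 0.017415
  porphyry copper: 0.32 × 0.32 × 0.57 × (1 − 0.78) × (1 − 0.25) = 0.0096307
  kimberlite pipe: 0.14 × 0.68 × 0.06 × (1 − 0.44) × (1 − 0.12) = 0.0028149
Marginal likelihood of the evidence = 0.039307.
P(porphyry copper | evidence) = 0.0096307 / 0.039307 ≈ 0.245.

0.245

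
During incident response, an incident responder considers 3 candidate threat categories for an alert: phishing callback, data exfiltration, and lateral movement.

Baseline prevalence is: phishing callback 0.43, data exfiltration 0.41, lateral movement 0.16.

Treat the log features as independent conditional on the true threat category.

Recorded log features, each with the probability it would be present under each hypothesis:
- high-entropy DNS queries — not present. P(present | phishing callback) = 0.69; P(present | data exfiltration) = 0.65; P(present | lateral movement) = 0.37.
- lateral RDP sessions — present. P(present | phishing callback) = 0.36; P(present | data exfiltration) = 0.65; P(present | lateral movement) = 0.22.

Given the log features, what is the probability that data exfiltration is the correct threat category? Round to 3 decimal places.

For each hypothesis, the unnormalized posterior weight is prior × product of the log feature likelihoods (using 1 − P(present | H) for each absent log feature):
  phishing callback: 0.43 × (1 − 0.69) × 0.36 = 0.047988
  data exfiltration: 0.41 × (1 − 0.65) × 0.65 = 0.093275
  lateral movement: 0.16 × (1 − 0.37) × 0.22 = 0.022176
Marginal likelihood of the evidence = 0.16344.
P(data exfiltration | evidence) = 0.093275 / 0.16344 ≈ 0.571.

0.571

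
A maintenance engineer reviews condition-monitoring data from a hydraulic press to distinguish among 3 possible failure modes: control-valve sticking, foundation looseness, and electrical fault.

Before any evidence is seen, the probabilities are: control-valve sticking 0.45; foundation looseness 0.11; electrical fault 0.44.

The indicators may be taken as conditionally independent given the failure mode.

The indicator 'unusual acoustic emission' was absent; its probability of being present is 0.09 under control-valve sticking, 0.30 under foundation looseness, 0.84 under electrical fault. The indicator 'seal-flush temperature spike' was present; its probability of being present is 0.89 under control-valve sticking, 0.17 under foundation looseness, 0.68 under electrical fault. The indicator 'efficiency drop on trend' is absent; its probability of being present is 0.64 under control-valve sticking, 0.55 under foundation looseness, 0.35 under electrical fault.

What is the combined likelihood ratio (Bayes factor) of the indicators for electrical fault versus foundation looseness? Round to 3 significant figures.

Take the product of per-indicator likelihoods under each hypothesis (using 1 − P(present | H) for each absent indicator), then divide.
  electrical fault: (1 − 0.84) × 0.68 × (1 − 0.35) = 0.07072
  foundation looseness: (1 − 0.30) × 0.17 × (1 − 0.55) = 0.05355
Bayes factor = 0.07072 / 0.05355 ≈ 1.32

1.32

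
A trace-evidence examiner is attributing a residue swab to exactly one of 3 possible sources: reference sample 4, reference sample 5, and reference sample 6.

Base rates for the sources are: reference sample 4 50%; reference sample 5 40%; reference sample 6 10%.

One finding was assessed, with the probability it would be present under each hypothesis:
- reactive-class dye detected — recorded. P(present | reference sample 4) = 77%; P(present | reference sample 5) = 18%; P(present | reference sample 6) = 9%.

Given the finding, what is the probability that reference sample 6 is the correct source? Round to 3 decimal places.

Multiply each prior by the likelihood of the finding:
  reference sample 4: 0.50 × 0.77 = 0.385
  reference sample 5: 0.40 × 0.18 = 0.072
  reference sample 6: 0.10 × 0.09 = 0.009
Normalizing constant Z = 0.385 + 0.072 + 0.009 = 0.466.
P(reference sample 6 | evidence) = 0.009 / 0.466 ≈ 0.019.

0.019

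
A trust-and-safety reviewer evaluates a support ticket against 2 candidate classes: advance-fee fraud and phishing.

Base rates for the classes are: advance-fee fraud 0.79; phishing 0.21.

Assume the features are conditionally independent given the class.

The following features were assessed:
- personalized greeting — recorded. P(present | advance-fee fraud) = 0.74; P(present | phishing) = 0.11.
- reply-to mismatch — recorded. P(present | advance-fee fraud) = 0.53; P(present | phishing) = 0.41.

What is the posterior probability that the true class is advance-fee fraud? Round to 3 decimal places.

0.970

By Bayes' rule with conditional independence, the unnormalized weight for each hypothesis is prior × ∏ likelihoods:
  advance-fee fraud: 0.79 × 0.74 × 0.53 = 0.30984
  phishing: 0.21 × 0.11 × 0.41 = 0.009471
The unnormalized weights sum to 0.31931.
P(advance-fee fraud | evidence) = 0.30984 / 0.31931 ≈ 0.970.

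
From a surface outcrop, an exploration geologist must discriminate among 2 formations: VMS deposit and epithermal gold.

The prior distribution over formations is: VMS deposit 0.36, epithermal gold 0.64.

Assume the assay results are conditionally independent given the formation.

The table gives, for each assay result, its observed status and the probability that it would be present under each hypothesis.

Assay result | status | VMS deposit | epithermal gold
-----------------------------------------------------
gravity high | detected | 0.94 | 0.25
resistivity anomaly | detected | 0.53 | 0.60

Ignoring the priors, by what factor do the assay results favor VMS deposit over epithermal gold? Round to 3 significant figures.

The Bayes factor is the ratio of the joint likelihoods of the assay result pattern under the two hypotheses.
  VMS deposit: 0.94 × 0.53 = 0.4982
  epithermal gold: 0.25 × 0.60 = 0.15
Bayes factor = 0.4982 / 0.15 ≈ 3.32

3.32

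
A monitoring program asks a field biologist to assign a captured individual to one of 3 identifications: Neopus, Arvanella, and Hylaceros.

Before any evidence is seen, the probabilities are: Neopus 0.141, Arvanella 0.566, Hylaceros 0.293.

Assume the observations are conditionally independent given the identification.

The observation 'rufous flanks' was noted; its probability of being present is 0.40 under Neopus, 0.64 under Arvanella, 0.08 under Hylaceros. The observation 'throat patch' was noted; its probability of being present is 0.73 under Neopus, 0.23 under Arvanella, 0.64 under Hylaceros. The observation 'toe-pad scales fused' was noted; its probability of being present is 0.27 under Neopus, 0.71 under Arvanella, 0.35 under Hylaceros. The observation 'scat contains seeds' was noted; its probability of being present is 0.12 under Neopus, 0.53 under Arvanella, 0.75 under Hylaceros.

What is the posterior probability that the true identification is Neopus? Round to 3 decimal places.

For each hypothesis, the unnormalized posterior weight is prior × product of the observation likelihoods:
  Neopus: 0.141 × 0.40 × 0.73 × 0.27 × 0.12 = 0.001334
  Arvanella: 0.566 × 0.64 × 0.23 × 0.71 × 0.53 = 0.031352
  Hylaceros: 0.293 × 0.08 × 0.64 × 0.35 × 0.75 = 0.0039379
The unnormalized weights sum to 0.036623.
P(Neopus | evidence) = 0.001334 / 0.036623 ≈ 0.036.

0.036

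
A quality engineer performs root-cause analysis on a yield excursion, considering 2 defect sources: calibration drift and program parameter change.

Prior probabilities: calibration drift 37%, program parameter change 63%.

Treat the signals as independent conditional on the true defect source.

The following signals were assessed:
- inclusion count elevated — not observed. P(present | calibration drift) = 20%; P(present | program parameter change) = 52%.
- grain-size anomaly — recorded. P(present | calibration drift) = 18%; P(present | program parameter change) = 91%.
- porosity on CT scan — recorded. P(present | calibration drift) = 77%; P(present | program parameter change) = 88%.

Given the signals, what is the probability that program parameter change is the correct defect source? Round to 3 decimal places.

For each hypothesis, the unnormalized posterior weight is prior × product of the signal likelihoods (using 1 − P(present | H) for each absent signal):
  calibration drift: 0.37 × (1 − 0.20) × 0.18 × 0.77 = 0.041026
  program parameter change: 0.63 × (1 − 0.52) × 0.91 × 0.88 = 0.24216
Marginal likelihood of the evidence = 0.28319.
P(program parameter change | evidence) = 0.24216 / 0.28319 ≈ 0.855.

0.855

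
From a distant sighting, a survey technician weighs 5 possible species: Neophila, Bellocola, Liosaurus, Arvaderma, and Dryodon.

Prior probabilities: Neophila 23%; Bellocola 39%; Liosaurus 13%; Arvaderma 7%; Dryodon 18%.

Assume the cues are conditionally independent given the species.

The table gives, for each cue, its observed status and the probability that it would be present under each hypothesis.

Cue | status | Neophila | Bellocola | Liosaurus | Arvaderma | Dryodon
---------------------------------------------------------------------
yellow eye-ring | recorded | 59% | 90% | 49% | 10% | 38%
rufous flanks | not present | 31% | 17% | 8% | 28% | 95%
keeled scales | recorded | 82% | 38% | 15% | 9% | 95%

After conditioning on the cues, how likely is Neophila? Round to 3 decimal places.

For each hypothesis, the unnormalized posterior weight is prior × product of the cue likelihoods (using 1 − P(present | H) for each absent cue):
  Neophila: 0.23 × 0.59 × (1 − 0.31) × 0.82 = 0.076779
  Bellocola: 0.39 × 0.90 × (1 − 0.17) × 0.38 = 0.11071
  Liosaurus: 0.13 × 0.49 × (1 − 0.08) × 0.15 = 0.0087906
  Arvaderma: 0.07 × 0.10 × (1 − 0.28) × 0.09 = 0.0004536
  Dryodon: 0.18 × 0.38 × (1 − 0.95) × 0.95 = 0.003249
Marginal likelihood of the evidence = 0.19998.
P(Neophila | evidence) = 0.076779 / 0.19998 ≈ 0.384.

0.384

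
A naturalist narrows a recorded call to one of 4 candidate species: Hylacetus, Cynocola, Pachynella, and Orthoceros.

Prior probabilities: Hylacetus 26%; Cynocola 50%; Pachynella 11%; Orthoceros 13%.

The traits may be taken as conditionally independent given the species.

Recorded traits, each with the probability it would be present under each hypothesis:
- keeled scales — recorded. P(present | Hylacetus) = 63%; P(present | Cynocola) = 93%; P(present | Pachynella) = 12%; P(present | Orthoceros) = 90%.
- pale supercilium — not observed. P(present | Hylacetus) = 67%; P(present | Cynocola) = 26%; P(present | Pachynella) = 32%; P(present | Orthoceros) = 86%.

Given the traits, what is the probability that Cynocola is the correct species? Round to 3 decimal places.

By Bayes' rule with conditional independence, the unnormalized weight for each hypothesis is prior × ∏ likelihoods (using 1 − P(present | H) for each absent trait):
  Hylacetus: 0.26 × 0.63 × (1 − 0.67) = 0.054054
  Cynocola: 0.50 × 0.93 × (1 − 0.26) = 0.3441
  Pachynella: 0.11 × 0.12 × (1 − 0.32) = 0.008976
  Orthoceros: 0.13 × 0.90 × (1 − 0.86) = 0.01638
Marginal likelihood of the evidence = 0.42351.
P(Cynocola | evidence) = 0.3441 / 0.42351 ≈ 0.812.

0.812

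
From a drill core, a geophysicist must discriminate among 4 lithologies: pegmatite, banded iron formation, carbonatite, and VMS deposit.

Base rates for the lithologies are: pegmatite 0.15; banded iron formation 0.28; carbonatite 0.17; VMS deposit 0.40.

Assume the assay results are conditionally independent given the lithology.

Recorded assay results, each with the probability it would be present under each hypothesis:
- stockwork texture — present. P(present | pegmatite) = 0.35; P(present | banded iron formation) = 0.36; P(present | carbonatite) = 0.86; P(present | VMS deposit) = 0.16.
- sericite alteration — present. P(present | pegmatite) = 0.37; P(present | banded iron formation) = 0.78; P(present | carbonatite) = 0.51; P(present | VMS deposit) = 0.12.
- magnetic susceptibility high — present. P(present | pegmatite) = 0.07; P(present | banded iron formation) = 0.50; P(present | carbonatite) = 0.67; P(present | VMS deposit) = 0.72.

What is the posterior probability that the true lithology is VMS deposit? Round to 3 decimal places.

0.058

By Bayes' rule with conditional independence, the unnormalized weight for each hypothesis is prior × ∏ likelihoods:
  pegmatite: 0.15 × 0.35 × 0.37 × 0.07 = 0.0013598
  banded iron formation: 0.28 × 0.36 × 0.78 × 0.50 = 0.039312
  carbonatite: 0.17 × 0.86 × 0.51 × 0.67 = 0.049957
  VMS deposit: 0.40 × 0.16 × 0.12 × 0.72 = 0.0055296
Marginal likelihood of the evidence = 0.096158.
P(VMS deposit | evidence) = 0.0055296 / 0.096158 ≈ 0.058.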